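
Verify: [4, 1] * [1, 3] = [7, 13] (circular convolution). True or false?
Recompute circular convolution of [4, 1] and [1, 3]: y[0] = 4×1 + 1×3 = 7; y[1] = 4×3 + 1×1 = 13 → [7, 13]. Given [7, 13] matches, so answer: Yes

Yes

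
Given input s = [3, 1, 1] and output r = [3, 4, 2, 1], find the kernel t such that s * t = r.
Output length 4 = len(s) + len(t) - 1 ⇒ len(t) = 2. Solve t forward using t[k] = (r[k] - Σ_{i≥1} s[i]·t[k-i]) / s[0]: t[0] = r[0] / s[0] = 3 / 3 = 1; t[1] = (r[1] - 1×1) / s[0] = (4 - 1×1) / 3 = 1. So t = [1, 1]. Forward-check [3, 1, 1] * [1, 1]: r[0] = 3×1 = 3; r[1] = 3×1 + 1×1 = 4; r[2] = 1×1 + 1×1 = 2; r[3] = 1×1 = 1 → [3, 4, 2, 1] ✓

[1, 1]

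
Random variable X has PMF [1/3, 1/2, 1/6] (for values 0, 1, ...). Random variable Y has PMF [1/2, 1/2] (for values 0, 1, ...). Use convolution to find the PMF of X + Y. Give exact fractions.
P(X+Y=k) = Σ_i P(X=i)·P(Y=k-i) — a convolution of [1/3, 1/2, 1/6] and [1/2, 1/2]. P(X+Y=0) = (1/3)×(1/2) = 1/6; P(X+Y=1) = (1/3)×(1/2) + (1/2)×(1/2) = 1/6 + 1/4 = 5/12; P(X+Y=2) = (1/2)×(1/2) + (1/6)×(1/2) = 1/4 + 1/12 = 1/3; P(X+Y=3) = (1/6)×(1/2) = 1/12. PMF: [1/6, 5/12, 1/3, 1/12] (sums to 1 ✓)

[1/6, 5/12, 1/3, 1/12]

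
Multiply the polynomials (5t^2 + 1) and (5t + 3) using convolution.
Ascending coefficients: a = [1, 0, 5], b = [3, 5]. c[0] = 1×3 = 3; c[1] = 1×5 + 0×3 = 5; c[2] = 0×5 + 5×3 = 15; c[3] = 5×5 = 25. Result coefficients: [3, 5, 15, 25] → 25t^3 + 15t^2 + 5t + 3

25t^3 + 15t^2 + 5t + 3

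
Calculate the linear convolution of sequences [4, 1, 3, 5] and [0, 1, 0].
y[0] = 4×0 = 0; y[1] = 4×1 + 1×0 = 4; y[2] = 4×0 + 1×1 + 3×0 = 1; y[3] = 1×0 + 3×1 + 5×0 = 3; y[4] = 3×0 + 5×1 = 5; y[5] = 5×0 = 0

[0, 4, 1, 3, 5, 0]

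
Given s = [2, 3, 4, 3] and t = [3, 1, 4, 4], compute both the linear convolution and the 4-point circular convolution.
Linear: y_lin[0] = 2×3 = 6; y_lin[1] = 2×1 + 3×3 = 11; y_lin[2] = 2×4 + 3×1 + 4×3 = 23; y_lin[3] = 2×4 + 3×4 + 4×1 + 3×3 = 33; y_lin[4] = 3×4 + 4×4 + 3×1 = 31; y_lin[5] = 4×4 + 3×4 = 28; y_lin[6] = 3×4 = 12 → [6, 11, 23, 33, 31, 28, 12]. Circular (length 4): y[0] = 2×3 + 3×4 + 4×4 + 3×1 = 37; y[1] = 2×1 + 3×3 + 4×4 + 3×4 = 39; y[2] = 2×4 + 3×1 + 4×3 + 3×4 = 35; y[3] = 2×4 + 3×4 + 4×1 + 3×3 = 33 → [37, 39, 35, 33]

Linear: [6, 11, 23, 33, 31, 28, 12], Circular: [37, 39, 35, 33]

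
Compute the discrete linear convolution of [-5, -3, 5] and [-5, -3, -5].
y[0] = -5×-5 = 25; y[1] = -5×-3 + -3×-5 = 30; y[2] = -5×-5 + -3×-3 + 5×-5 = 9; y[3] = -3×-5 + 5×-3 = 0; y[4] = 5×-5 = -25

[25, 30, 9, 0, -25]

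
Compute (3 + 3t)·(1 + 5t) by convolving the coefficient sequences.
Ascending coefficients: a = [3, 3], b = [1, 5]. c[0] = 3×1 = 3; c[1] = 3×5 + 3×1 = 18; c[2] = 3×5 = 15. Result coefficients: [3, 18, 15] → 3 + 18t + 15t^2

3 + 18t + 15t^2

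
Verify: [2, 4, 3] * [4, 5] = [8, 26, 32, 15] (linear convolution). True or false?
Recompute linear convolution of [2, 4, 3] and [4, 5]: y[0] = 2×4 = 8; y[1] = 2×5 + 4×4 = 26; y[2] = 4×5 + 3×4 = 32; y[3] = 3×5 = 15 → [8, 26, 32, 15]. Given [8, 26, 32, 15] matches, so answer: Yes

Yes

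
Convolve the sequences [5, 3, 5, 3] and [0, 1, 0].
y[0] = 5×0 = 0; y[1] = 5×1 + 3×0 = 5; y[2] = 5×0 + 3×1 + 5×0 = 3; y[3] = 3×0 + 5×1 + 3×0 = 5; y[4] = 5×0 + 3×1 = 3; y[5] = 3×0 = 0

[0, 5, 3, 5, 3, 0]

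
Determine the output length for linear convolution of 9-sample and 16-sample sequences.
Linear/full convolution length: m + n - 1 = 9 + 16 - 1 = 24

24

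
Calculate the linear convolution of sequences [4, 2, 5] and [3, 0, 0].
y[0] = 4×3 = 12; y[1] = 4×0 + 2×3 = 6; y[2] = 4×0 + 2×0 + 5×3 = 15; y[3] = 2×0 + 5×0 = 0; y[4] = 5×0 = 0

[12, 6, 15, 0, 0]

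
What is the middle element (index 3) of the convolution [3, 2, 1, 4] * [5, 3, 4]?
Use y[k] = Σ_i a[i]·b[k-i] at k=3. y[3] = 2×4 + 1×3 + 4×5 = 31

31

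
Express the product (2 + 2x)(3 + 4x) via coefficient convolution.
Ascending coefficients: a = [2, 2], b = [3, 4]. c[0] = 2×3 = 6; c[1] = 2×4 + 2×3 = 14; c[2] = 2×4 = 8. Result coefficients: [6, 14, 8] → 6 + 14x + 8x^2

6 + 14x + 8x^2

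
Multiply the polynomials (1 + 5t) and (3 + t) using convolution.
Ascending coefficients: a = [1, 5], b = [3, 1]. c[0] = 1×3 = 3; c[1] = 1×1 + 5×3 = 16; c[2] = 5×1 = 5. Result coefficients: [3, 16, 5] → 3 + 16t + 5t^2

3 + 16t + 5t^2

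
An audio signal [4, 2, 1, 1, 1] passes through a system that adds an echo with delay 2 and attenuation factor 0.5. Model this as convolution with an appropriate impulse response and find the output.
Direct-path + delayed-attenuated-path model → impulse response h = [1, 0, 0.5] (1 at lag 0, 0.5 at lag 2). Output y[n] = x[n] + 0.5·x[n - 2] (with x[n] = 0 outside 0..4): y[0] = 4 + 0.5×0 = 4; y[1] = 2 + 0.5×0 = 2; y[2] = 1 + 0.5×4 = 3.0; y[3] = 1 + 0.5×2 = 2.0; y[4] = 1 + 0.5×1 = 1.5; y[5] = 0 + 0.5×1 = 0.5; y[6] = 0 + 0.5×1 = 0.5. So y = [4, 2, 3.0, 2.0, 1.5, 0.5, 0.5]

[4, 2, 3.0, 2.0, 1.5, 0.5, 0.5]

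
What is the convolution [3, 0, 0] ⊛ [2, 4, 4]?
y[0] = 3×2 = 6; y[1] = 3×4 + 0×2 = 12; y[2] = 3×4 + 0×4 + 0×2 = 12; y[3] = 0×4 + 0×4 = 0; y[4] = 0×4 = 0

[6, 12, 12, 0, 0]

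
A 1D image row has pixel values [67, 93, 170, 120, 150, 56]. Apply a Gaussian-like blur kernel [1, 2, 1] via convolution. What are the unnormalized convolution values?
Convolve image row [67, 93, 170, 120, 150, 56] with kernel [1, 2, 1]: y[0] = 67×1 = 67; y[1] = 67×2 + 93×1 = 227; y[2] = 67×1 + 93×2 + 170×1 = 423; y[3] = 93×1 + 170×2 + 120×1 = 553; y[4] = 170×1 + 120×2 + 150×1 = 560; y[5] = 120×1 + 150×2 + 56×1 = 476; y[6] = 150×1 + 56×2 = 262; y[7] = 56×1 = 56 → [67, 227, 423, 553, 560, 476, 262, 56]. Normalization factor = sum(kernel) = 4.

[67, 227, 423, 553, 560, 476, 262, 56]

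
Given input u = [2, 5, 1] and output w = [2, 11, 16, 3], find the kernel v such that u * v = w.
Output length 4 = len(u) + len(v) - 1 ⇒ len(v) = 2. Solve v forward using v[k] = (w[k] - Σ_{i≥1} u[i]·v[k-i]) / u[0]: v[0] = w[0] / u[0] = 2 / 2 = 1; v[1] = (w[1] - 5×1) / u[0] = (11 - 5×1) / 2 = 3. So v = [1, 3]. Forward-check [2, 5, 1] * [1, 3]: w[0] = 2×1 = 2; w[1] = 2×3 + 5×1 = 11; w[2] = 5×3 + 1×1 = 16; w[3] = 1×3 = 3 → [2, 11, 16, 3] ✓

[1, 3]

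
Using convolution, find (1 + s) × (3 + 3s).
Ascending coefficients: a = [1, 1], b = [3, 3]. c[0] = 1×3 = 3; c[1] = 1×3 + 1×3 = 6; c[2] = 1×3 = 3. Result coefficients: [3, 6, 3] → 3 + 6s + 3s^2

3 + 6s + 3s^2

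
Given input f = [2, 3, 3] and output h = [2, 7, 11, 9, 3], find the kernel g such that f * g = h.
Output length 5 = len(f) + len(g) - 1 ⇒ len(g) = 3. Solve g forward using g[k] = (h[k] - Σ_{i≥1} f[i]·g[k-i]) / f[0]: g[0] = h[0] / f[0] = 2 / 2 = 1; g[1] = (h[1] - 3×1) / f[0] = (7 - 3×1) / 2 = 2; g[2] = (h[2] - 3×2 - 3×1) / f[0] = (11 - 3×2 - 3×1) / 2 = 1. So g = [1, 2, 1]. Forward-check [2, 3, 3] * [1, 2, 1]: h[0] = 2×1 = 2; h[1] = 2×2 + 3×1 = 7; h[2] = 2×1 + 3×2 + 3×1 = 11; h[3] = 3×1 + 3×2 = 9; h[4] = 3×1 = 3 → [2, 7, 11, 9, 3] ✓

[1, 2, 1]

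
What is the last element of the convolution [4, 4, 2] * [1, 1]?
Use y[k] = Σ_i a[i]·b[k-i] at k=3. y[3] = 2×1 = 2

2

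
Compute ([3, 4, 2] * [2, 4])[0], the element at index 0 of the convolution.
Use y[k] = Σ_i a[i]·b[k-i] at k=0. y[0] = 3×2 = 6

6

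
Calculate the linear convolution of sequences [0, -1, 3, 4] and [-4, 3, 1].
y[0] = 0×-4 = 0; y[1] = 0×3 + -1×-4 = 4; y[2] = 0×1 + -1×3 + 3×-4 = -15; y[3] = -1×1 + 3×3 + 4×-4 = -8; y[4] = 3×1 + 4×3 = 15; y[5] = 4×1 = 4

[0, 4, -15, -8, 15, 4]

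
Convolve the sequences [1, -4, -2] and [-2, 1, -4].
y[0] = 1×-2 = -2; y[1] = 1×1 + -4×-2 = 9; y[2] = 1×-4 + -4×1 + -2×-2 = -4; y[3] = -4×-4 + -2×1 = 14; y[4] = -2×-4 = 8

[-2, 9, -4, 14, 8]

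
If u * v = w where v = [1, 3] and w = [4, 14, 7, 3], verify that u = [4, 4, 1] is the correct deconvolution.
Forward-compute [4, 4, 1] * [1, 3]: w[0] = 4×1 = 4; w[1] = 4×3 + 4×1 = 16; w[2] = 4×3 + 1×1 = 13; w[3] = 1×3 = 3 → [4, 16, 13, 3]. Does not match given w = [4, 14, 7, 3].

Not verified. [4, 4, 1] * [1, 3] = [4, 16, 13, 3], which differs from [4, 14, 7, 3] at index 1.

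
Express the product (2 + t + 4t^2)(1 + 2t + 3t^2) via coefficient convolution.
Ascending coefficients: a = [2, 1, 4], b = [1, 2, 3]. c[0] = 2×1 = 2; c[1] = 2×2 + 1×1 = 5; c[2] = 2×3 + 1×2 + 4×1 = 12; c[3] = 1×3 + 4×2 = 11; c[4] = 4×3 = 12. Result coefficients: [2, 5, 12, 11, 12] → 2 + 5t + 12t^2 + 11t^3 + 12t^4

2 + 5t + 12t^2 + 11t^3 + 12t^4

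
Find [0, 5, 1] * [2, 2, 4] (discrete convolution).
y[0] = 0×2 = 0; y[1] = 0×2 + 5×2 = 10; y[2] = 0×4 + 5×2 + 1×2 = 12; y[3] = 5×4 + 1×2 = 22; y[4] = 1×4 = 4

[0, 10, 12, 22, 4]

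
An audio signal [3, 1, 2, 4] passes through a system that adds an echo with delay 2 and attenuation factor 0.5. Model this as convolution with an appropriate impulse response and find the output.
Direct-path + delayed-attenuated-path model → impulse response h = [1, 0, 0.5] (1 at lag 0, 0.5 at lag 2). Output y[n] = x[n] + 0.5·x[n - 2] (with x[n] = 0 outside 0..3): y[0] = 3 + 0.5×0 = 3; y[1] = 1 + 0.5×0 = 1; y[2] = 2 + 0.5×3 = 3.5; y[3] = 4 + 0.5×1 = 4.5; y[4] = 0 + 0.5×2 = 1.0; y[5] = 0 + 0.5×4 = 2.0. So y = [3, 1, 3.5, 4.5, 1.0, 2.0]

[3, 1, 3.5, 4.5, 1.0, 2.0]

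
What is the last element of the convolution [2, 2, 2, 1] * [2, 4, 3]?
Use y[k] = Σ_i a[i]·b[k-i] at k=5. y[5] = 1×3 = 3

3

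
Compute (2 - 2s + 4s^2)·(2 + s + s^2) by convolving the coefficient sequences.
Ascending coefficients: a = [2, -2, 4], b = [2, 1, 1]. c[0] = 2×2 = 4; c[1] = 2×1 + -2×2 = -2; c[2] = 2×1 + -2×1 + 4×2 = 8; c[3] = -2×1 + 4×1 = 2; c[4] = 4×1 = 4. Result coefficients: [4, -2, 8, 2, 4] → 4 - 2s + 8s^2 + 2s^3 + 4s^4

4 - 2s + 8s^2 + 2s^3 + 4s^4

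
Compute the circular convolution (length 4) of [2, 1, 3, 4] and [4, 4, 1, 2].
Use y[k] = Σ_j u[j]·v[(k-j) mod 4]. y[0] = 2×4 + 1×2 + 3×1 + 4×4 = 29; y[1] = 2×4 + 1×4 + 3×2 + 4×1 = 22; y[2] = 2×1 + 1×4 + 3×4 + 4×2 = 26; y[3] = 2×2 + 1×1 + 3×4 + 4×4 = 33. Result: [29, 22, 26, 33]

[29, 22, 26, 33]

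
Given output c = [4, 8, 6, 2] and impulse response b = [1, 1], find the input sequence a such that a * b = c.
Deconvolve c=[4, 8, 6, 2] by b=[1, 1]. Since b[0]=1, solve forward: a[0] = c[0] / 1 = 4; a[1] = (c[1] - 4×1) / 1 = 4; a[2] = (c[2] - 4×1) / 1 = 2. So a = [4, 4, 2]. Check by forward convolution: c[0] = 4×1 = 4; c[1] = 4×1 + 4×1 = 8; c[2] = 4×1 + 2×1 = 6; c[3] = 2×1 = 2

[4, 4, 2]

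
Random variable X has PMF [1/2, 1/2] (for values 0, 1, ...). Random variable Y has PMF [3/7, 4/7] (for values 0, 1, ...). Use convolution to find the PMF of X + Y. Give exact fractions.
P(X+Y=k) = Σ_i P(X=i)·P(Y=k-i) — a convolution of [1/2, 1/2] and [3/7, 4/7]. P(X+Y=0) = (1/2)×(3/7) = 3/14; P(X+Y=1) = (1/2)×(4/7) + (1/2)×(3/7) = 2/7 + 3/14 = 1/2; P(X+Y=2) = (1/2)×(4/7) = 2/7. PMF: [3/14, 1/2, 2/7] (sums to 1 ✓)

[3/14, 1/2, 2/7]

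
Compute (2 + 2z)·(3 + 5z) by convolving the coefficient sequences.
Ascending coefficients: a = [2, 2], b = [3, 5]. c[0] = 2×3 = 6; c[1] = 2×5 + 2×3 = 16; c[2] = 2×5 = 10. Result coefficients: [6, 16, 10] → 6 + 16z + 10z^2

6 + 16z + 10z^2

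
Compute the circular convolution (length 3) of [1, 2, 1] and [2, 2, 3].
Use y[k] = Σ_j a[j]·b[(k-j) mod 3]. y[0] = 1×2 + 2×3 + 1×2 = 10; y[1] = 1×2 + 2×2 + 1×3 = 9; y[2] = 1×3 + 2×2 + 1×2 = 9. Result: [10, 9, 9]

[10, 9, 9]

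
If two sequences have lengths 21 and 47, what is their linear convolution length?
Linear/full convolution length: m + n - 1 = 21 + 47 - 1 = 67

67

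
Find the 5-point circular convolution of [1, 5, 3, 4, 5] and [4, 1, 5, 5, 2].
Use y[k] = Σ_j s[j]·t[(k-j) mod 5]. y[0] = 1×4 + 5×2 + 3×5 + 4×5 + 5×1 = 54; y[1] = 1×1 + 5×4 + 3×2 + 4×5 + 5×5 = 72; y[2] = 1×5 + 5×1 + 3×4 + 4×2 + 5×5 = 55; y[3] = 1×5 + 5×5 + 3×1 + 4×4 + 5×2 = 59; y[4] = 1×2 + 5×5 + 3×5 + 4×1 + 5×4 = 66. Result: [54, 72, 55, 59, 66]

[54, 72, 55, 59, 66]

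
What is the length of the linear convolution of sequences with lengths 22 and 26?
Linear/full convolution length: m + n - 1 = 22 + 26 - 1 = 47

47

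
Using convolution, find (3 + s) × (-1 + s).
Ascending coefficients: a = [3, 1], b = [-1, 1]. c[0] = 3×-1 = -3; c[1] = 3×1 + 1×-1 = 2; c[2] = 1×1 = 1. Result coefficients: [-3, 2, 1] → -3 + 2s + s^2

-3 + 2s + s^2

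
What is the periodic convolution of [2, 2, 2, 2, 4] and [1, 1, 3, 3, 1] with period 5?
Use y[k] = Σ_j a[j]·b[(k-j) mod 5]. y[0] = 2×1 + 2×1 + 2×3 + 2×3 + 4×1 = 20; y[1] = 2×1 + 2×1 + 2×1 + 2×3 + 4×3 = 24; y[2] = 2×3 + 2×1 + 2×1 + 2×1 + 4×3 = 24; y[3] = 2×3 + 2×3 + 2×1 + 2×1 + 4×1 = 20; y[4] = 2×1 + 2×3 + 2×3 + 2×1 + 4×1 = 20. Result: [20, 24, 24, 20, 20]

[20, 24, 24, 20, 20]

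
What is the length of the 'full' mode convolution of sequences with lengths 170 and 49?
Linear/full convolution length: m + n - 1 = 170 + 49 - 1 = 218

218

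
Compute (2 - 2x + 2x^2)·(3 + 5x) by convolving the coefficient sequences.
Ascending coefficients: a = [2, -2, 2], b = [3, 5]. c[0] = 2×3 = 6; c[1] = 2×5 + -2×3 = 4; c[2] = -2×5 + 2×3 = -4; c[3] = 2×5 = 10. Result coefficients: [6, 4, -4, 10] → 6 + 4x - 4x^2 + 10x^3

6 + 4x - 4x^2 + 10x^3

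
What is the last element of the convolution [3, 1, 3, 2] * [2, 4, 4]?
Use y[k] = Σ_i a[i]·b[k-i] at k=5. y[5] = 2×4 = 8

8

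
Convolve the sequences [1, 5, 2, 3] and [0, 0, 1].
y[0] = 1×0 = 0; y[1] = 1×0 + 5×0 = 0; y[2] = 1×1 + 5×0 + 2×0 = 1; y[3] = 5×1 + 2×0 + 3×0 = 5; y[4] = 2×1 + 3×0 = 2; y[5] = 3×1 = 3

[0, 0, 1, 5, 2, 3]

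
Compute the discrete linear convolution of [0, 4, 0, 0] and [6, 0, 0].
y[0] = 0×6 = 0; y[1] = 0×0 + 4×6 = 24; y[2] = 0×0 + 4×0 + 0×6 = 0; y[3] = 4×0 + 0×0 + 0×6 = 0; y[4] = 0×0 + 0×0 = 0; y[5] = 0×0 = 0

[0, 24, 0, 0, 0, 0]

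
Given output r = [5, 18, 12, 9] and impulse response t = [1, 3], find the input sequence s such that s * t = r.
Deconvolve r=[5, 18, 12, 9] by t=[1, 3]. Since t[0]=1, solve forward: s[0] = r[0] / 1 = 5; s[1] = (r[1] - 5×3) / 1 = 3; s[2] = (r[2] - 3×3) / 1 = 3. So s = [5, 3, 3]. Check by forward convolution: r[0] = 5×1 = 5; r[1] = 5×3 + 3×1 = 18; r[2] = 3×3 + 3×1 = 12; r[3] = 3×3 = 9

[5, 3, 3]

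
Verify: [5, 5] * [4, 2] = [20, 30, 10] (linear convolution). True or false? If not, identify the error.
Recompute linear convolution of [5, 5] and [4, 2]: y[0] = 5×4 = 20; y[1] = 5×2 + 5×4 = 30; y[2] = 5×2 = 10 → [20, 30, 10]. Given [20, 30, 10] matches, so answer: Yes

Yes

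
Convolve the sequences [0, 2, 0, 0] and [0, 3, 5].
y[0] = 0×0 = 0; y[1] = 0×3 + 2×0 = 0; y[2] = 0×5 + 2×3 + 0×0 = 6; y[3] = 2×5 + 0×3 + 0×0 = 10; y[4] = 0×5 + 0×3 = 0; y[5] = 0×5 = 0

[0, 0, 6, 10, 0, 0]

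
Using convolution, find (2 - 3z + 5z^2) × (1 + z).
Ascending coefficients: a = [2, -3, 5], b = [1, 1]. c[0] = 2×1 = 2; c[1] = 2×1 + -3×1 = -1; c[2] = -3×1 + 5×1 = 2; c[3] = 5×1 = 5. Result coefficients: [2, -1, 2, 5] → 2 - z + 2z^2 + 5z^3

2 - z + 2z^2 + 5z^3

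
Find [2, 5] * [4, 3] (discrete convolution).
y[0] = 2×4 = 8; y[1] = 2×3 + 5×4 = 26; y[2] = 5×3 = 15

[8, 26, 15]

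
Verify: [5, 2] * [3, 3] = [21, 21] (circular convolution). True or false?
Recompute circular convolution of [5, 2] and [3, 3]: y[0] = 5×3 + 2×3 = 21; y[1] = 5×3 + 2×3 = 21 → [21, 21]. Given [21, 21] matches, so answer: Yes

Yes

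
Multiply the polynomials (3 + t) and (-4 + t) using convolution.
Ascending coefficients: a = [3, 1], b = [-4, 1]. c[0] = 3×-4 = -12; c[1] = 3×1 + 1×-4 = -1; c[2] = 1×1 = 1. Result coefficients: [-12, -1, 1] → -12 - t + t^2

-12 - t + t^2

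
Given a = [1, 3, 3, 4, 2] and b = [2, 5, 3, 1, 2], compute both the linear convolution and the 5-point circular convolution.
Linear: y_lin[0] = 1×2 = 2; y_lin[1] = 1×5 + 3×2 = 11; y_lin[2] = 1×3 + 3×5 + 3×2 = 24; y_lin[3] = 1×1 + 3×3 + 3×5 + 4×2 = 33; y_lin[4] = 1×2 + 3×1 + 3×3 + 4×5 + 2×2 = 38; y_lin[5] = 3×2 + 3×1 + 4×3 + 2×5 = 31; y_lin[6] = 3×2 + 4×1 + 2×3 = 16; y_lin[7] = 4×2 + 2×1 = 10; y_lin[8] = 2×2 = 4 → [2, 11, 24, 33, 38, 31, 16, 10, 4]. Circular (length 5): y[0] = 1×2 + 3×2 + 3×1 + 4×3 + 2×5 = 33; y[1] = 1×5 + 3×2 + 3×2 + 4×1 + 2×3 = 27; y[2] = 1×3 + 3×5 + 3×2 + 4×2 + 2×1 = 34; y[3] = 1×1 + 3×3 + 3×5 + 4×2 + 2×2 = 37; y[4] = 1×2 + 3×1 + 3×3 + 4×5 + 2×2 = 38 → [33, 27, 34, 37, 38]

Linear: [2, 11, 24, 33, 38, 31, 16, 10, 4], Circular: [33, 27, 34, 37, 38]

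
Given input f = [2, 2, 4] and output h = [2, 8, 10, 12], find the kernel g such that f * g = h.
Output length 4 = len(f) + len(g) - 1 ⇒ len(g) = 2. Solve g forward using g[k] = (h[k] - Σ_{i≥1} f[i]·g[k-i]) / f[0]: g[0] = h[0] / f[0] = 2 / 2 = 1; g[1] = (h[1] - 2×1) / f[0] = (8 - 2×1) / 2 = 3. So g = [1, 3]. Forward-check [2, 2, 4] * [1, 3]: h[0] = 2×1 = 2; h[1] = 2×3 + 2×1 = 8; h[2] = 2×3 + 4×1 = 10; h[3] = 4×3 = 12 → [2, 8, 10, 12] ✓

[1, 3]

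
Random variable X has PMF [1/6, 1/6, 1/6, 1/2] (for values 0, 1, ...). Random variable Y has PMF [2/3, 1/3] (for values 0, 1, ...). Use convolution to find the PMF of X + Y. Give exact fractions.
P(X+Y=k) = Σ_i P(X=i)·P(Y=k-i) — a convolution of [1/6, 1/6, 1/6, 1/2] and [2/3, 1/3]. P(X+Y=0) = (1/6)×(2/3) = 1/9; P(X+Y=1) = (1/6)×(1/3) + (1/6)×(2/3) = 1/18 + 1/9 = 1/6; P(X+Y=2) = (1/6)×(1/3) + (1/6)×(2/3) = 1/18 + 1/9 = 1/6; P(X+Y=3) = (1/6)×(1/3) + (1/2)×(2/3) = 1/18 + 1/3 = 7/18; P(X+Y=4) = (1/2)×(1/3) = 1/6. PMF: [1/9, 1/6, 1/6, 7/18, 1/6] (sums to 1 ✓)

[1/9, 1/6, 1/6, 7/18, 1/6]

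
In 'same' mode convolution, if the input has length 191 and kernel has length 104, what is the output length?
'Same' mode returns an output with the same length as the input: 191

191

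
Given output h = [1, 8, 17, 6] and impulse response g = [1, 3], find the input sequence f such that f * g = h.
Deconvolve h=[1, 8, 17, 6] by g=[1, 3]. Since g[0]=1, solve forward: f[0] = h[0] / 1 = 1; f[1] = (h[1] - 1×3) / 1 = 5; f[2] = (h[2] - 5×3) / 1 = 2. So f = [1, 5, 2]. Check by forward convolution: h[0] = 1×1 = 1; h[1] = 1×3 + 5×1 = 8; h[2] = 5×3 + 2×1 = 17; h[3] = 2×3 = 6

[1, 5, 2]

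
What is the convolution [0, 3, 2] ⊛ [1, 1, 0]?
y[0] = 0×1 = 0; y[1] = 0×1 + 3×1 = 3; y[2] = 0×0 + 3×1 + 2×1 = 5; y[3] = 3×0 + 2×1 = 2; y[4] = 2×0 = 0

[0, 3, 5, 2, 0]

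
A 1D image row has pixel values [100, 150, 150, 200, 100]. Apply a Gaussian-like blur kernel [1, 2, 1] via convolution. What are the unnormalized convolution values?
Convolve image row [100, 150, 150, 200, 100] with kernel [1, 2, 1]: y[0] = 100×1 = 100; y[1] = 100×2 + 150×1 = 350; y[2] = 100×1 + 150×2 + 150×1 = 550; y[3] = 150×1 + 150×2 + 200×1 = 650; y[4] = 150×1 + 200×2 + 100×1 = 650; y[5] = 200×1 + 100×2 = 400; y[6] = 100×1 = 100 → [100, 350, 550, 650, 650, 400, 100]. Normalization factor = sum(kernel) = 4.

[100, 350, 550, 650, 650, 400, 100]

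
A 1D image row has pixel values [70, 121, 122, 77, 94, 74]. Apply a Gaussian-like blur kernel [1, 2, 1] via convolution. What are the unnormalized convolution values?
Convolve image row [70, 121, 122, 77, 94, 74] with kernel [1, 2, 1]: y[0] = 70×1 = 70; y[1] = 70×2 + 121×1 = 261; y[2] = 70×1 + 121×2 + 122×1 = 434; y[3] = 121×1 + 122×2 + 77×1 = 442; y[4] = 122×1 + 77×2 + 94×1 = 370; y[5] = 77×1 + 94×2 + 74×1 = 339; y[6] = 94×1 + 74×2 = 242; y[7] = 74×1 = 74 → [70, 261, 434, 442, 370, 339, 242, 74]. Normalization factor = sum(kernel) = 4.

[70, 261, 434, 442, 370, 339, 242, 74]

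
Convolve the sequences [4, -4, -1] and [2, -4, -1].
y[0] = 4×2 = 8; y[1] = 4×-4 + -4×2 = -24; y[2] = 4×-1 + -4×-4 + -1×2 = 10; y[3] = -4×-1 + -1×-4 = 8; y[4] = -1×-1 = 1

[8, -24, 10, 8, 1]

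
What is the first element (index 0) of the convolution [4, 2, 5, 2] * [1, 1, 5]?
Use y[k] = Σ_i a[i]·b[k-i] at k=0. y[0] = 4×1 = 4

4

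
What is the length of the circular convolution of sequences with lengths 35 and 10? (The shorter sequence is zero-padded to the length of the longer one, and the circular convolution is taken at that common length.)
Circular convolution (zero-padding the shorter input) has length max(m, n) = max(35, 10) = 35

35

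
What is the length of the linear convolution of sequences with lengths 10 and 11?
Linear/full convolution length: m + n - 1 = 10 + 11 - 1 = 20

20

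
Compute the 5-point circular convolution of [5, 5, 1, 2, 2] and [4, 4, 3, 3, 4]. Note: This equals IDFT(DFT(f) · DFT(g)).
Either evaluate y[k] = Σ_j f[j]·g[(k-j) mod 5] directly, or use IDFT(DFT(f) · DFT(g)). y[0] = 5×4 + 5×4 + 1×3 + 2×3 + 2×4 = 57; y[1] = 5×4 + 5×4 + 1×4 + 2×3 + 2×3 = 56; y[2] = 5×3 + 5×4 + 1×4 + 2×4 + 2×3 = 53; y[3] = 5×3 + 5×3 + 1×4 + 2×4 + 2×4 = 50; y[4] = 5×4 + 5×3 + 1×3 + 2×4 + 2×4 = 54. Result: [57, 56, 53, 50, 54]

[57, 56, 53, 50, 54]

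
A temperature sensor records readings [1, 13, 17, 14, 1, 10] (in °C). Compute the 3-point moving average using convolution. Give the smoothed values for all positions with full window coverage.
3-point moving average kernel = [1, 1, 1]. Apply in 'valid' mode (full window coverage): avg[0] = (1 + 13 + 17) / 3 = 10.33; avg[1] = (13 + 17 + 14) / 3 = 14.67; avg[2] = (17 + 14 + 1) / 3 = 10.67; avg[3] = (14 + 1 + 10) / 3 = 8.33. Smoothed values: [10.33, 14.67, 10.67, 8.33]

[10.33, 14.67, 10.67, 8.33]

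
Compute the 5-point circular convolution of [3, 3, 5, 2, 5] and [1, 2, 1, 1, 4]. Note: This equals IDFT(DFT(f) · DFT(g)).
Either evaluate y[k] = Σ_j f[j]·g[(k-j) mod 5] directly, or use IDFT(DFT(f) · DFT(g)). y[0] = 3×1 + 3×4 + 5×1 + 2×1 + 5×2 = 32; y[1] = 3×2 + 3×1 + 5×4 + 2×1 + 5×1 = 36; y[2] = 3×1 + 3×2 + 5×1 + 2×4 + 5×1 = 27; y[3] = 3×1 + 3×1 + 5×2 + 2×1 + 5×4 = 38; y[4] = 3×4 + 3×1 + 5×1 + 2×2 + 5×1 = 29. Result: [32, 36, 27, 38, 29]

[32, 36, 27, 38, 29]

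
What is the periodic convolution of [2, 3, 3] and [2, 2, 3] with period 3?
Use y[k] = Σ_j u[j]·v[(k-j) mod 3]. y[0] = 2×2 + 3×3 + 3×2 = 19; y[1] = 2×2 + 3×2 + 3×3 = 19; y[2] = 2×3 + 3×2 + 3×2 = 18. Result: [19, 19, 18]

[19, 19, 18]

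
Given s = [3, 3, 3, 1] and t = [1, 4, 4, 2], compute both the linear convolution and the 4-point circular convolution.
Linear: y_lin[0] = 3×1 = 3; y_lin[1] = 3×4 + 3×1 = 15; y_lin[2] = 3×4 + 3×4 + 3×1 = 27; y_lin[3] = 3×2 + 3×4 + 3×4 + 1×1 = 31; y_lin[4] = 3×2 + 3×4 + 1×4 = 22; y_lin[5] = 3×2 + 1×4 = 10; y_lin[6] = 1×2 = 2 → [3, 15, 27, 31, 22, 10, 2]. Circular (length 4): y[0] = 3×1 + 3×2 + 3×4 + 1×4 = 25; y[1] = 3×4 + 3×1 + 3×2 + 1×4 = 25; y[2] = 3×4 + 3×4 + 3×1 + 1×2 = 29; y[3] = 3×2 + 3×4 + 3×4 + 1×1 = 31 → [25, 25, 29, 31]

Linear: [3, 15, 27, 31, 22, 10, 2], Circular: [25, 25, 29, 31]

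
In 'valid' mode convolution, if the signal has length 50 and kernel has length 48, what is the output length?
'Valid' mode counts only positions where the kernel fully overlaps the signal: m - n + 1 = 50 - 48 + 1 = 3

3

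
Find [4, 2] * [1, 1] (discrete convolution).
y[0] = 4×1 = 4; y[1] = 4×1 + 2×1 = 6; y[2] = 2×1 = 2

[4, 6, 2]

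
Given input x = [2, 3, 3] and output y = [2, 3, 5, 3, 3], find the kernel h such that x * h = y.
Output length 5 = len(x) + len(h) - 1 ⇒ len(h) = 3. Solve h forward using h[k] = (y[k] - Σ_{i≥1} x[i]·h[k-i]) / x[0]: h[0] = y[0] / x[0] = 2 / 2 = 1; h[1] = (y[1] - 3×1) / x[0] = (3 - 3×1) / 2 = 0; h[2] = (y[2] - 3×0 - 3×1) / x[0] = (5 - 3×0 - 3×1) / 2 = 1. So h = [1, 0, 1]. Forward-check [2, 3, 3] * [1, 0, 1]: y[0] = 2×1 = 2; y[1] = 2×0 + 3×1 = 3; y[2] = 2×1 + 3×0 + 3×1 = 5; y[3] = 3×1 + 3×0 = 3; y[4] = 3×1 = 3 → [2, 3, 5, 3, 3] ✓

[1, 0, 1]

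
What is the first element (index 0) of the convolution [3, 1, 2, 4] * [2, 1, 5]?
Use y[k] = Σ_i a[i]·b[k-i] at k=0. y[0] = 3×2 = 6

6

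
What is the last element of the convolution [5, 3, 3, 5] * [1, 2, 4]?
Use y[k] = Σ_i a[i]·b[k-i] at k=5. y[5] = 5×4 = 20

20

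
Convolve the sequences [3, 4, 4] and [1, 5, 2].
y[0] = 3×1 = 3; y[1] = 3×5 + 4×1 = 19; y[2] = 3×2 + 4×5 + 4×1 = 30; y[3] = 4×2 + 4×5 = 28; y[4] = 4×2 = 8

[3, 19, 30, 28, 8]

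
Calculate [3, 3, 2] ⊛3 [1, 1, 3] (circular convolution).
Use y[k] = Σ_j f[j]·g[(k-j) mod 3]. y[0] = 3×1 + 3×3 + 2×1 = 14; y[1] = 3×1 + 3×1 + 2×3 = 12; y[2] = 3×3 + 3×1 + 2×1 = 14. Result: [14, 12, 14]

[14, 12, 14]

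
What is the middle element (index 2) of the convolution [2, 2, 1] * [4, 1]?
Use y[k] = Σ_i a[i]·b[k-i] at k=2. y[2] = 2×1 + 1×4 = 6

6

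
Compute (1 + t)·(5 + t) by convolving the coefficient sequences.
Ascending coefficients: a = [1, 1], b = [5, 1]. c[0] = 1×5 = 5; c[1] = 1×1 + 1×5 = 6; c[2] = 1×1 = 1. Result coefficients: [5, 6, 1] → 5 + 6t + t^2

5 + 6t + t^2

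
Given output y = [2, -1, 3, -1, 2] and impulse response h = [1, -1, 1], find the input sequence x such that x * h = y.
Deconvolve y=[2, -1, 3, -1, 2] by h=[1, -1, 1]. Since h[0]=1, solve forward: x[0] = y[0] / 1 = 2; x[1] = (y[1] - 2×-1) / 1 = 1; x[2] = (y[2] - 1×-1 - 2×1) / 1 = 2. So x = [2, 1, 2]. Check by forward convolution: y[0] = 2×1 = 2; y[1] = 2×-1 + 1×1 = -1; y[2] = 2×1 + 1×-1 + 2×1 = 3; y[3] = 1×1 + 2×-1 = -1; y[4] = 2×1 = 2

[2, 1, 2]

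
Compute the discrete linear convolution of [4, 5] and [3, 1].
y[0] = 4×3 = 12; y[1] = 4×1 + 5×3 = 19; y[2] = 5×1 = 5

[12, 19, 5]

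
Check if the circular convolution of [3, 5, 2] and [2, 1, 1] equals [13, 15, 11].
Recompute circular convolution of [3, 5, 2] and [2, 1, 1]: y[0] = 3×2 + 5×1 + 2×1 = 13; y[1] = 3×1 + 5×2 + 2×1 = 15; y[2] = 3×1 + 5×1 + 2×2 = 12 → [13, 15, 12]. Compare to given [13, 15, 11]: they differ at index 2: given 11, correct 12, so answer: No

No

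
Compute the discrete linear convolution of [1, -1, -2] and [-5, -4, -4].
y[0] = 1×-5 = -5; y[1] = 1×-4 + -1×-5 = 1; y[2] = 1×-4 + -1×-4 + -2×-5 = 10; y[3] = -1×-4 + -2×-4 = 12; y[4] = -2×-4 = 8

[-5, 1, 10, 12, 8]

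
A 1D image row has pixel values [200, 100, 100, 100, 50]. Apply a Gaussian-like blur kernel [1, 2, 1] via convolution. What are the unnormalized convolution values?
Convolve image row [200, 100, 100, 100, 50] with kernel [1, 2, 1]: y[0] = 200×1 = 200; y[1] = 200×2 + 100×1 = 500; y[2] = 200×1 + 100×2 + 100×1 = 500; y[3] = 100×1 + 100×2 + 100×1 = 400; y[4] = 100×1 + 100×2 + 50×1 = 350; y[5] = 100×1 + 50×2 = 200; y[6] = 50×1 = 50 → [200, 500, 500, 400, 350, 200, 50]. Normalization factor = sum(kernel) = 4.

[200, 500, 500, 400, 350, 200, 50]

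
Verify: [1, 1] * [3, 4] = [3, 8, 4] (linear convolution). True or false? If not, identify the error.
Recompute linear convolution of [1, 1] and [3, 4]: y[0] = 1×3 = 3; y[1] = 1×4 + 1×3 = 7; y[2] = 1×4 = 4 → [3, 7, 4]. Compare to given [3, 8, 4]: they differ at index 1: given 8, correct 7, so answer: No

No. Error at index 1: given 8, correct 7.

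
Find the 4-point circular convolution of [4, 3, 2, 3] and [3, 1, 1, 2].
Use y[k] = Σ_j x[j]·h[(k-j) mod 4]. y[0] = 4×3 + 3×2 + 2×1 + 3×1 = 23; y[1] = 4×1 + 3×3 + 2×2 + 3×1 = 20; y[2] = 4×1 + 3×1 + 2×3 + 3×2 = 19; y[3] = 4×2 + 3×1 + 2×1 + 3×3 = 22. Result: [23, 20, 19, 22]

[23, 20, 19, 22]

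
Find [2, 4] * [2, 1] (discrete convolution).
y[0] = 2×2 = 4; y[1] = 2×1 + 4×2 = 10; y[2] = 4×1 = 4

[4, 10, 4]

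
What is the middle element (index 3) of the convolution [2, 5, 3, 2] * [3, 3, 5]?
Use y[k] = Σ_i a[i]·b[k-i] at k=3. y[3] = 5×5 + 3×3 + 2×3 = 40

40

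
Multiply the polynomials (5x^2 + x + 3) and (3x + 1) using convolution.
Ascending coefficients: a = [3, 1, 5], b = [1, 3]. c[0] = 3×1 = 3; c[1] = 3×3 + 1×1 = 10; c[2] = 1×3 + 5×1 = 8; c[3] = 5×3 = 15. Result coefficients: [3, 10, 8, 15] → 15x^3 + 8x^2 + 10x + 3

15x^3 + 8x^2 + 10x + 3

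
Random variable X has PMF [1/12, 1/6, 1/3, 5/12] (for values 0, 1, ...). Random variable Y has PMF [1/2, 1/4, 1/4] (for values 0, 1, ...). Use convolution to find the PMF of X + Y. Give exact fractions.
P(X+Y=k) = Σ_i P(X=i)·P(Y=k-i) — a convolution of [1/12, 1/6, 1/3, 5/12] and [1/2, 1/4, 1/4]. P(X+Y=0) = (1/12)×(1/2) = 1/24; P(X+Y=1) = (1/12)×(1/4) + (1/6)×(1/2) = 1/48 + 1/12 = 5/48; P(X+Y=2) = (1/12)×(1/4) + (1/6)×(1/4) + (1/3)×(1/2) = 1/48 + 1/24 + 1/6 = 11/48; P(X+Y=3) = (1/6)×(1/4) + (1/3)×(1/4) + (5/12)×(1/2) = 1/24 + 1/12 + 5/24 = 1/3; P(X+Y=4) = (1/3)×(1/4) + (5/12)×(1/4) = 1/12 + 5/48 = 3/16; P(X+Y=5) = (5/12)×(1/4) = 5/48. PMF: [1/24, 5/48, 11/48, 1/3, 3/16, 5/48] (sums to 1 ✓)

[1/24, 5/48, 11/48, 1/3, 3/16, 5/48]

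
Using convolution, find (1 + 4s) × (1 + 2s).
Ascending coefficients: a = [1, 4], b = [1, 2]. c[0] = 1×1 = 1; c[1] = 1×2 + 4×1 = 6; c[2] = 4×2 = 8. Result coefficients: [1, 6, 8] → 1 + 6s + 8s^2

1 + 6s + 8s^2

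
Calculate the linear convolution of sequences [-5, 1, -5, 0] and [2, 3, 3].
y[0] = -5×2 = -10; y[1] = -5×3 + 1×2 = -13; y[2] = -5×3 + 1×3 + -5×2 = -22; y[3] = 1×3 + -5×3 + 0×2 = -12; y[4] = -5×3 + 0×3 = -15; y[5] = 0×3 = 0

[-10, -13, -22, -12, -15, 0]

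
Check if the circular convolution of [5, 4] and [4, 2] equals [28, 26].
Recompute circular convolution of [5, 4] and [4, 2]: y[0] = 5×4 + 4×2 = 28; y[1] = 5×2 + 4×4 = 26 → [28, 26]. Given [28, 26] matches, so answer: Yes

Yes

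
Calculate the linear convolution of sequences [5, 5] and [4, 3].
y[0] = 5×4 = 20; y[1] = 5×3 + 5×4 = 35; y[2] = 5×3 = 15

[20, 35, 15]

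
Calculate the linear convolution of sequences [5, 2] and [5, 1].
y[0] = 5×5 = 25; y[1] = 5×1 + 2×5 = 15; y[2] = 2×1 = 2

[25, 15, 2]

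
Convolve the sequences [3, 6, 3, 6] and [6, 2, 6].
y[0] = 3×6 = 18; y[1] = 3×2 + 6×6 = 42; y[2] = 3×6 + 6×2 + 3×6 = 48; y[3] = 6×6 + 3×2 + 6×6 = 78; y[4] = 3×6 + 6×2 = 30; y[5] = 6×6 = 36

[18, 42, 48, 78, 30, 36]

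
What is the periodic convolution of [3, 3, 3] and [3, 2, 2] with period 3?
Use y[k] = Σ_j a[j]·b[(k-j) mod 3]. y[0] = 3×3 + 3×2 + 3×2 = 21; y[1] = 3×2 + 3×3 + 3×2 = 21; y[2] = 3×2 + 3×2 + 3×3 = 21. Result: [21, 21, 21]

[21, 21, 21]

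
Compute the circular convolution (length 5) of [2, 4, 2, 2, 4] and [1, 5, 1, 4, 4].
Use y[k] = Σ_j x[j]·h[(k-j) mod 5]. y[0] = 2×1 + 4×4 + 2×4 + 2×1 + 4×5 = 48; y[1] = 2×5 + 4×1 + 2×4 + 2×4 + 4×1 = 34; y[2] = 2×1 + 4×5 + 2×1 + 2×4 + 4×4 = 48; y[3] = 2×4 + 4×1 + 2×5 + 2×1 + 4×4 = 40; y[4] = 2×4 + 4×4 + 2×1 + 2×5 + 4×1 = 40. Result: [48, 34, 48, 40, 40]

[48, 34, 48, 40, 40]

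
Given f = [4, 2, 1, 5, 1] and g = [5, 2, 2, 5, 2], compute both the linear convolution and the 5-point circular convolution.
Linear: y_lin[0] = 4×5 = 20; y_lin[1] = 4×2 + 2×5 = 18; y_lin[2] = 4×2 + 2×2 + 1×5 = 17; y_lin[3] = 4×5 + 2×2 + 1×2 + 5×5 = 51; y_lin[4] = 4×2 + 2×5 + 1×2 + 5×2 + 1×5 = 35; y_lin[5] = 2×2 + 1×5 + 5×2 + 1×2 = 21; y_lin[6] = 1×2 + 5×5 + 1×2 = 29; y_lin[7] = 5×2 + 1×5 = 15; y_lin[8] = 1×2 = 2 → [20, 18, 17, 51, 35, 21, 29, 15, 2]. Circular (length 5): y[0] = 4×5 + 2×2 + 1×5 + 5×2 + 1×2 = 41; y[1] = 4×2 + 2×5 + 1×2 + 5×5 + 1×2 = 47; y[2] = 4×2 + 2×2 + 1×5 + 5×2 + 1×5 = 32; y[3] = 4×5 + 2×2 + 1×2 + 5×5 + 1×2 = 53; y[4] = 4×2 + 2×5 + 1×2 + 5×2 + 1×5 = 35 → [41, 47, 32, 53, 35]

Linear: [20, 18, 17, 51, 35, 21, 29, 15, 2], Circular: [41, 47, 32, 53, 35]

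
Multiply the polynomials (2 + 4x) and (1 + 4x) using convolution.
Ascending coefficients: a = [2, 4], b = [1, 4]. c[0] = 2×1 = 2; c[1] = 2×4 + 4×1 = 12; c[2] = 4×4 = 16. Result coefficients: [2, 12, 16] → 2 + 12x + 16x^2

2 + 12x + 16x^2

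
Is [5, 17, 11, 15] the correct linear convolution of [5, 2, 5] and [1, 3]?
Recompute linear convolution of [5, 2, 5] and [1, 3]: y[0] = 5×1 = 5; y[1] = 5×3 + 2×1 = 17; y[2] = 2×3 + 5×1 = 11; y[3] = 5×3 = 15 → [5, 17, 11, 15]. Given [5, 17, 11, 15] matches, so answer: Yes

Yes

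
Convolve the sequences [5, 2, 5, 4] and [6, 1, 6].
y[0] = 5×6 = 30; y[1] = 5×1 + 2×6 = 17; y[2] = 5×6 + 2×1 + 5×6 = 62; y[3] = 2×6 + 5×1 + 4×6 = 41; y[4] = 5×6 + 4×1 = 34; y[5] = 4×6 = 24

[30, 17, 62, 41, 34, 24]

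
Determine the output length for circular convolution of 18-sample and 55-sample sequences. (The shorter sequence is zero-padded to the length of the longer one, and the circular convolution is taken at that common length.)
Circular convolution (zero-padding the shorter input) has length max(m, n) = max(18, 55) = 55

55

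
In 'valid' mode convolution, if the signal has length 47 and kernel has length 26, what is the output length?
'Valid' mode counts only positions where the kernel fully overlaps the signal: m - n + 1 = 47 - 26 + 1 = 22

22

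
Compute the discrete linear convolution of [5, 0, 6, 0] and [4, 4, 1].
y[0] = 5×4 = 20; y[1] = 5×4 + 0×4 = 20; y[2] = 5×1 + 0×4 + 6×4 = 29; y[3] = 0×1 + 6×4 + 0×4 = 24; y[4] = 6×1 + 0×4 = 6; y[5] = 0×1 = 0

[20, 20, 29, 24, 6, 0]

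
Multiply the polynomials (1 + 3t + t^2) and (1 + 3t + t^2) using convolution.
Ascending coefficients: a = [1, 3, 1], b = [1, 3, 1]. c[0] = 1×1 = 1; c[1] = 1×3 + 3×1 = 6; c[2] = 1×1 + 3×3 + 1×1 = 11; c[3] = 3×1 + 1×3 = 6; c[4] = 1×1 = 1. Result coefficients: [1, 6, 11, 6, 1] → 1 + 6t + 11t^2 + 6t^3 + t^4

1 + 6t + 11t^2 + 6t^3 + t^4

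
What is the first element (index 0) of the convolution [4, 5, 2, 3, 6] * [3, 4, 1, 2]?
Use y[k] = Σ_i a[i]·b[k-i] at k=0. y[0] = 4×3 = 12

12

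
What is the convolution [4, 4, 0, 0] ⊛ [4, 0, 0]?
y[0] = 4×4 = 16; y[1] = 4×0 + 4×4 = 16; y[2] = 4×0 + 4×0 + 0×4 = 0; y[3] = 4×0 + 0×0 + 0×4 = 0; y[4] = 0×0 + 0×0 = 0; y[5] = 0×0 = 0

[16, 16, 0, 0, 0, 0]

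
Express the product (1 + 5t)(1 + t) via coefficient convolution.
Ascending coefficients: a = [1, 5], b = [1, 1]. c[0] = 1×1 = 1; c[1] = 1×1 + 5×1 = 6; c[2] = 5×1 = 5. Result coefficients: [1, 6, 5] → 1 + 6t + 5t^2

1 + 6t + 5t^2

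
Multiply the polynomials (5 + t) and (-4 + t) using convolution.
Ascending coefficients: a = [5, 1], b = [-4, 1]. c[0] = 5×-4 = -20; c[1] = 5×1 + 1×-4 = 1; c[2] = 1×1 = 1. Result coefficients: [-20, 1, 1] → -20 + t + t^2

-20 + t + t^2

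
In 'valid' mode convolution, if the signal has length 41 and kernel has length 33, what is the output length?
'Valid' mode counts only positions where the kernel fully overlaps the signal: m - n + 1 = 41 - 33 + 1 = 9

9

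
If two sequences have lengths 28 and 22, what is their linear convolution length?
Linear/full convolution length: m + n - 1 = 28 + 22 - 1 = 49

49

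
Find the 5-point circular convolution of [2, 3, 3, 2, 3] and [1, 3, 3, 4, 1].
Use y[k] = Σ_j f[j]·g[(k-j) mod 5]. y[0] = 2×1 + 3×1 + 3×4 + 2×3 + 3×3 = 32; y[1] = 2×3 + 3×1 + 3×1 + 2×4 + 3×3 = 29; y[2] = 2×3 + 3×3 + 3×1 + 2×1 + 3×4 = 32; y[3] = 2×4 + 3×3 + 3×3 + 2×1 + 3×1 = 31; y[4] = 2×1 + 3×4 + 3×3 + 2×3 + 3×1 = 32. Result: [32, 29, 32, 31, 32]

[32, 29, 32, 31, 32]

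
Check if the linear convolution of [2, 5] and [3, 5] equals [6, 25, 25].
Recompute linear convolution of [2, 5] and [3, 5]: y[0] = 2×3 = 6; y[1] = 2×5 + 5×3 = 25; y[2] = 5×5 = 25 → [6, 25, 25]. Given [6, 25, 25] matches, so answer: Yes

Yes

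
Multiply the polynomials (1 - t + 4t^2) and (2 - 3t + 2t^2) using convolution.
Ascending coefficients: a = [1, -1, 4], b = [2, -3, 2]. c[0] = 1×2 = 2; c[1] = 1×-3 + -1×2 = -5; c[2] = 1×2 + -1×-3 + 4×2 = 13; c[3] = -1×2 + 4×-3 = -14; c[4] = 4×2 = 8. Result coefficients: [2, -5, 13, -14, 8] → 2 - 5t + 13t^2 - 14t^3 + 8t^4

2 - 5t + 13t^2 - 14t^3 + 8t^4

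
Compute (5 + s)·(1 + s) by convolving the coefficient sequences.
Ascending coefficients: a = [5, 1], b = [1, 1]. c[0] = 5×1 = 5; c[1] = 5×1 + 1×1 = 6; c[2] = 1×1 = 1. Result coefficients: [5, 6, 1] → 5 + 6s + s^2

5 + 6s + s^2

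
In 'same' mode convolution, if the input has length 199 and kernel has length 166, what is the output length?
'Same' mode returns an output with the same length as the input: 199

199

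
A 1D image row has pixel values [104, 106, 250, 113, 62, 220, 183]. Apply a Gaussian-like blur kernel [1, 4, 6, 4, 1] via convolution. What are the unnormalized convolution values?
Convolve image row [104, 106, 250, 113, 62, 220, 183] with kernel [1, 4, 6, 4, 1]: y[0] = 104×1 = 104; y[1] = 104×4 + 106×1 = 522; y[2] = 104×6 + 106×4 + 250×1 = 1298; y[3] = 104×4 + 106×6 + 250×4 + 113×1 = 2165; y[4] = 104×1 + 106×4 + 250×6 + 113×4 + 62×1 = 2542; y[5] = 106×1 + 250×4 + 113×6 + 62×4 + 220×1 = 2252; y[6] = 250×1 + 113×4 + 62×6 + 220×4 + 183×1 = 2137; y[7] = 113×1 + 62×4 + 220×6 + 183×4 = 2413; y[8] = 62×1 + 220×4 + 183×6 = 2040; y[9] = 220×1 + 183×4 = 952; y[10] = 183×1 = 183 → [104, 522, 1298, 2165, 2542, 2252, 2137, 2413, 2040, 952, 183]. Normalization factor = sum(kernel) = 16.

[104, 522, 1298, 2165, 2542, 2252, 2137, 2413, 2040, 952, 183]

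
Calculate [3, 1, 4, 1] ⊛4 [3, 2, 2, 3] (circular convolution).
Use y[k] = Σ_j x[j]·h[(k-j) mod 4]. y[0] = 3×3 + 1×3 + 4×2 + 1×2 = 22; y[1] = 3×2 + 1×3 + 4×3 + 1×2 = 23; y[2] = 3×2 + 1×2 + 4×3 + 1×3 = 23; y[3] = 3×3 + 1×2 + 4×2 + 1×3 = 22. Result: [22, 23, 23, 22]

[22, 23, 23, 22]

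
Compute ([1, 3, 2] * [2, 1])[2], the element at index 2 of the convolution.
Use y[k] = Σ_i a[i]·b[k-i] at k=2. y[2] = 3×1 + 2×2 = 7

7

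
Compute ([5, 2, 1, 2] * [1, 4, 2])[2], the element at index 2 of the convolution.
Use y[k] = Σ_i a[i]·b[k-i] at k=2. y[2] = 5×2 + 2×4 + 1×1 = 19

19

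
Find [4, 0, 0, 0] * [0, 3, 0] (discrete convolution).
y[0] = 4×0 = 0; y[1] = 4×3 + 0×0 = 12; y[2] = 4×0 + 0×3 + 0×0 = 0; y[3] = 0×0 + 0×3 + 0×0 = 0; y[4] = 0×0 + 0×3 = 0; y[5] = 0×0 = 0

[0, 12, 0, 0, 0, 0]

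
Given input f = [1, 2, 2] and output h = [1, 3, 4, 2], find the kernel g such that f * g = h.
Output length 4 = len(f) + len(g) - 1 ⇒ len(g) = 2. Solve g forward using g[k] = (h[k] - Σ_{i≥1} f[i]·g[k-i]) / f[0]: g[0] = h[0] / f[0] = 1 / 1 = 1; g[1] = (h[1] - 2×1) / f[0] = (3 - 2×1) / 1 = 1. So g = [1, 1]. Forward-check [1, 2, 2] * [1, 1]: h[0] = 1×1 = 1; h[1] = 1×1 + 2×1 = 3; h[2] = 2×1 + 2×1 = 4; h[3] = 2×1 = 2 → [1, 3, 4, 2] ✓

[1, 1]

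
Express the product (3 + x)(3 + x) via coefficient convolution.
Ascending coefficients: a = [3, 1], b = [3, 1]. c[0] = 3×3 = 9; c[1] = 3×1 + 1×3 = 6; c[2] = 1×1 = 1. Result coefficients: [9, 6, 1] → 9 + 6x + x^2

9 + 6x + x^2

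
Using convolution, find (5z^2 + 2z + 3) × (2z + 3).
Ascending coefficients: a = [3, 2, 5], b = [3, 2]. c[0] = 3×3 = 9; c[1] = 3×2 + 2×3 = 12; c[2] = 2×2 + 5×3 = 19; c[3] = 5×2 = 10. Result coefficients: [9, 12, 19, 10] → 10z^3 + 19z^2 + 12z + 9

10z^3 + 19z^2 + 12z + 9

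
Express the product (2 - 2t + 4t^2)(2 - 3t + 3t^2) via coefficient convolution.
Ascending coefficients: a = [2, -2, 4], b = [2, -3, 3]. c[0] = 2×2 = 4; c[1] = 2×-3 + -2×2 = -10; c[2] = 2×3 + -2×-3 + 4×2 = 20; c[3] = -2×3 + 4×-3 = -18; c[4] = 4×3 = 12. Result coefficients: [4, -10, 20, -18, 12] → 4 - 10t + 20t^2 - 18t^3 + 12t^4

4 - 10t + 20t^2 - 18t^3 + 12t^4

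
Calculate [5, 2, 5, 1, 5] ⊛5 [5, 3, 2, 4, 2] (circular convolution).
Use y[k] = Σ_j f[j]·g[(k-j) mod 5]. y[0] = 5×5 + 2×2 + 5×4 + 1×2 + 5×3 = 66; y[1] = 5×3 + 2×5 + 5×2 + 1×4 + 5×2 = 49; y[2] = 5×2 + 2×3 + 5×5 + 1×2 + 5×4 = 63; y[3] = 5×4 + 2×2 + 5×3 + 1×5 + 5×2 = 54; y[4] = 5×2 + 2×4 + 5×2 + 1×3 + 5×5 = 56. Result: [66, 49, 63, 54, 56]

[66, 49, 63, 54, 56]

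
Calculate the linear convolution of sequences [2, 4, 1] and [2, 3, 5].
y[0] = 2×2 = 4; y[1] = 2×3 + 4×2 = 14; y[2] = 2×5 + 4×3 + 1×2 = 24; y[3] = 4×5 + 1×3 = 23; y[4] = 1×5 = 5

[4, 14, 24, 23, 5]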